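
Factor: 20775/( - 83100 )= - 1/4 = - 2^( - 2) 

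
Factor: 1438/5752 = 2^ (-2 ) = 1/4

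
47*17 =799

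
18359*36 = 660924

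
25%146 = 25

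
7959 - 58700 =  - 50741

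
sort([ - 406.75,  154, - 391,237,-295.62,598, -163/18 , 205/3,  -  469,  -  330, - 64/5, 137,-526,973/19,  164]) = [ - 526, - 469 ,  -  406.75,  -  391,-330, - 295.62,-64/5, - 163/18,  973/19, 205/3, 137,154,  164,  237,598] 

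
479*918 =439722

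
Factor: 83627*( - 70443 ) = -5890936761 = - 3^3 * 241^1*347^1*2609^1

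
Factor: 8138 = 2^1*13^1 * 313^1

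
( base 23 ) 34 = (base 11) 67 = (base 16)49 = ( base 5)243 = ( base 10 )73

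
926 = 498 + 428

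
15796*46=726616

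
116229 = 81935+34294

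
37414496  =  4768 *7847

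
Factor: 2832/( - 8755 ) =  - 2^4 *3^1*5^ ( - 1)*17^( - 1)*59^1 * 103^ ( -1 )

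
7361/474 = 7361/474 = 15.53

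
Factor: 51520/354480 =2^2*3^( - 1)* 23^1*211^(- 1 ) = 92/633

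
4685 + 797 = 5482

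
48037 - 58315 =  - 10278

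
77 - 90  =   - 13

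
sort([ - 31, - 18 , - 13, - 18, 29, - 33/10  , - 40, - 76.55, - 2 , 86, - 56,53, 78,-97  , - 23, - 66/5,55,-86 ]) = [ - 97, - 86, - 76.55  , - 56,-40,  -  31, - 23, - 18, - 18,  -  66/5, - 13,-33/10, - 2, 29, 53 , 55, 78,  86] 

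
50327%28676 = 21651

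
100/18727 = 100/18727 = 0.01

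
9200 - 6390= 2810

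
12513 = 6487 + 6026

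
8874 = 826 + 8048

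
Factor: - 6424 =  - 2^3*11^1*73^1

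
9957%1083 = 210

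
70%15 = 10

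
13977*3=41931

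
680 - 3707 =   -  3027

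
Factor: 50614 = 2^1 *25307^1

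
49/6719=49/6719=0.01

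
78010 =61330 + 16680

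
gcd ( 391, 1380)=23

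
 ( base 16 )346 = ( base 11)6a2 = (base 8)1506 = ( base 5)11323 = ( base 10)838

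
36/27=4/3  =  1.33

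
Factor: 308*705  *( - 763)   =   - 2^2*3^1*5^1 * 7^2*11^1*47^1*109^1 = -165677820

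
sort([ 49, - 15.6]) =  [ - 15.6,49] 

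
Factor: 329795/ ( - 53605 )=  -  929/151 = -151^(-1 )*929^1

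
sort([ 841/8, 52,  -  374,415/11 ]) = [ - 374, 415/11, 52, 841/8] 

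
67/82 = 67/82 =0.82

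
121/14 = 8 +9/14 = 8.64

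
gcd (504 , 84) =84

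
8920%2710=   790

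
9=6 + 3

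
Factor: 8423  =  8423^1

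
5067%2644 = 2423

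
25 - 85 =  - 60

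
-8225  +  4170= - 4055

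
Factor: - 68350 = -2^1*5^2 * 1367^1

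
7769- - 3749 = 11518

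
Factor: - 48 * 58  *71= - 197664  =  -  2^5*3^1*29^1*71^1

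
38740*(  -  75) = -2905500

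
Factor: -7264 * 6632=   -  2^8*227^1*829^1 = - 48174848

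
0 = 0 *7792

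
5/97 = 5/97 = 0.05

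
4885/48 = 4885/48=101.77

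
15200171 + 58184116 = 73384287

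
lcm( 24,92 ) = 552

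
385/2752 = 385/2752 = 0.14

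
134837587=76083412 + 58754175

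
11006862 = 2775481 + 8231381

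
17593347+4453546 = 22046893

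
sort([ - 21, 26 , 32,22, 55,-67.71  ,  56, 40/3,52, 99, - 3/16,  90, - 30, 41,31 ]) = [ - 67.71, - 30, - 21, - 3/16, 40/3,22,26,31, 32, 41,52, 55,56,90,99]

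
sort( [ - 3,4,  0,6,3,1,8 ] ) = [ - 3, 0 , 1, 3, 4,6,8] 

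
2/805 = 2/805= 0.00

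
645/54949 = 645/54949 = 0.01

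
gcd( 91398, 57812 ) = 2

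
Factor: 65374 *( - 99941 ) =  - 6533542934=- 2^1*139^1*719^1*32687^1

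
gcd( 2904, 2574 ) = 66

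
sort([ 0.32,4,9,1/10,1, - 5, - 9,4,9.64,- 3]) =[ -9 , - 5,-3,1/10,0.32,1, 4,  4, 9,  9.64]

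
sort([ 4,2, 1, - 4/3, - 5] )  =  [ - 5, - 4/3, 1, 2,4]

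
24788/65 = 381 + 23/65 = 381.35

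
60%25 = 10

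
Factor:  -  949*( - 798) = 2^1*3^1*7^1*13^1*19^1*73^1= 757302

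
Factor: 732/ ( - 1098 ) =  - 2/3 = -2^1*3^ ( - 1)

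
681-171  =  510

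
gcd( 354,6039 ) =3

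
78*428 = 33384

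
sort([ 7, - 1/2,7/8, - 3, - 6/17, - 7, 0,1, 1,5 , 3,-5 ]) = [ - 7,  -  5, - 3,  -  1/2, - 6/17,0, 7/8, 1, 1,3,5, 7]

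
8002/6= 4001/3 = 1333.67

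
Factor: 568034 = 2^1*191^1 * 1487^1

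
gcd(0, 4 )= 4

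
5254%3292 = 1962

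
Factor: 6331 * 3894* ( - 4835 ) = -119196839190 = - 2^1 *3^1*5^1*11^1*13^1*59^1*487^1*967^1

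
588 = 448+140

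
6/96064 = 3/48032 = 0.00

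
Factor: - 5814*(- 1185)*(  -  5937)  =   - 2^1*3^4*5^1*17^1*19^1*79^1*1979^1  =  - 40903495830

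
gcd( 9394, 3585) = 1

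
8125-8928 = -803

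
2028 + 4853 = 6881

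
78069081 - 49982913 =28086168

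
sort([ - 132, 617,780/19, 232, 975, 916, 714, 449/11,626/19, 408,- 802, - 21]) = [ - 802, - 132, - 21, 626/19, 449/11, 780/19, 232,  408,617,  714,916, 975 ]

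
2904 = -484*( - 6) 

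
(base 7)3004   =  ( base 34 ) UD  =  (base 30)14D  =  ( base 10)1033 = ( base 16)409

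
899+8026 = 8925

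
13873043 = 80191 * 173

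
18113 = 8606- -9507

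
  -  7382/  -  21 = 7382/21 = 351.52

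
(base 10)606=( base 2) 1001011110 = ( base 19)1ch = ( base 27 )MC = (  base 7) 1524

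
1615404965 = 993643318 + 621761647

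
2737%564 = 481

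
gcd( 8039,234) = 1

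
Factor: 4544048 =2^4*284003^1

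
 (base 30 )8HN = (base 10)7733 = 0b1111000110101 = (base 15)2458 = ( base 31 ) 81E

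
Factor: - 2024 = -2^3 * 11^1*23^1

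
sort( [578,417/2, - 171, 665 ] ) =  [ - 171,417/2, 578,665]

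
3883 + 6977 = 10860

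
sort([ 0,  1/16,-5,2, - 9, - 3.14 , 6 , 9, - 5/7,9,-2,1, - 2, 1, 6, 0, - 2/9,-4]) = [-9, - 5, - 4, - 3.14, - 2, - 2, - 5/7, - 2/9,  0, 0, 1/16, 1,1,2, 6 , 6 , 9,9 ]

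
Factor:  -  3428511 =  - 3^1* 1142837^1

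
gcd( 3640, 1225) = 35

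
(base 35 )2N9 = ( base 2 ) 110011000000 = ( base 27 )4co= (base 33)2WU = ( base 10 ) 3264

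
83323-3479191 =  - 3395868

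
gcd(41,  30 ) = 1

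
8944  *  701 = 6269744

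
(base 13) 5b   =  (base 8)114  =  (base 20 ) 3g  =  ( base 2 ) 1001100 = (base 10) 76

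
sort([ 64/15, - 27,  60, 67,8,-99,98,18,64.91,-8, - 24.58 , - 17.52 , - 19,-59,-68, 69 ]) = [ - 99, - 68 ,- 59,-27, - 24.58,-19 , - 17.52, - 8,64/15, 8, 18,60,  64.91,67,69,98 ] 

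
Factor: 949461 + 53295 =1002756 = 2^2*3^1*83563^1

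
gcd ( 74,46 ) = 2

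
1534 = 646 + 888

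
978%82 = 76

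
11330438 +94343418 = 105673856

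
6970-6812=158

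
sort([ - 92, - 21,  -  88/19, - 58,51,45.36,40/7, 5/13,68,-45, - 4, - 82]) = [ - 92,  -  82, - 58 ,-45, - 21, - 88/19, - 4, 5/13, 40/7,  45.36,51, 68 ]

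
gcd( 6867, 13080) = 327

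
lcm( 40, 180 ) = 360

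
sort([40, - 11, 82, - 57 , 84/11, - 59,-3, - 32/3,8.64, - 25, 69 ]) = [ - 59, - 57, - 25, - 11, - 32/3, - 3, 84/11,8.64 , 40, 69, 82 ]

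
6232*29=180728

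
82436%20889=19769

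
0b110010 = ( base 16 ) 32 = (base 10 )50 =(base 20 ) 2A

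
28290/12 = 2357+1/2 = 2357.50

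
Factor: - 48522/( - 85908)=2^( -1)*7159^( - 1) *8087^1 = 8087/14318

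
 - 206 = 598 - 804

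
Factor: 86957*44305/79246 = 2^( - 1)*5^1*13^1* 6689^1 * 8861^1*39623^ ( - 1 ) =3852629885/79246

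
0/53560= 0  =  0.00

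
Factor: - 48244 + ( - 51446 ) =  - 99690 = -2^1*3^1*5^1 *3323^1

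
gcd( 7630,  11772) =218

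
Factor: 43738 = 2^1*19^1 * 1151^1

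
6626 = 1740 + 4886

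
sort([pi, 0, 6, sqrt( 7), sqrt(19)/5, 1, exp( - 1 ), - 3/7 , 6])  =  [ - 3/7, 0, exp ( - 1), sqrt( 19)/5,1, sqrt (7 ),  pi,6, 6]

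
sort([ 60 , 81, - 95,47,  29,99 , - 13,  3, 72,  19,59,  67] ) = [-95 , - 13,3, 19,29,  47,59 , 60,67,72, 81, 99] 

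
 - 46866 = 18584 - 65450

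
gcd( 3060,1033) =1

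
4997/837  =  4997/837 = 5.97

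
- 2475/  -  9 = 275 + 0/1=275.00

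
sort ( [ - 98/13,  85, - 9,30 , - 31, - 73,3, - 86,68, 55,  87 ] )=[-86, - 73,-31 , - 9,-98/13,3,30, 55,68,85,87]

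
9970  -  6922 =3048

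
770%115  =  80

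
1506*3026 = 4557156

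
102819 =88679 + 14140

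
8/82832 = 1/10354 = 0.00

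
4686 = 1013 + 3673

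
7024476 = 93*75532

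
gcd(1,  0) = 1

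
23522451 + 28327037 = 51849488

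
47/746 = 47/746= 0.06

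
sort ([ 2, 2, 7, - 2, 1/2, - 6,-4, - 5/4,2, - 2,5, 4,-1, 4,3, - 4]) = [ - 6, - 4, - 4, - 2, - 2, - 5/4, - 1, 1/2, 2, 2,2, 3, 4,4,5, 7]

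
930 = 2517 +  - 1587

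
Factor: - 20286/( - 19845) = 46/45 = 2^1*3^(-2)*5^( - 1 )*23^1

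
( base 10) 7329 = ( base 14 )2957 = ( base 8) 16241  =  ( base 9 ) 11043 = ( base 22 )f33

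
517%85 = 7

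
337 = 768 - 431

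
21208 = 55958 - 34750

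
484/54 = 242/27 = 8.96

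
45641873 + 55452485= 101094358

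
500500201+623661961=1124162162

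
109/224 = 109/224  =  0.49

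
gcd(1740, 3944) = 116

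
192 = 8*24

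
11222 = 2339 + 8883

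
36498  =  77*474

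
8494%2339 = 1477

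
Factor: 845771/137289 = 3^( - 1) * 45763^( - 1 )*845771^1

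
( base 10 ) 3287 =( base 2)110011010111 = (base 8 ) 6327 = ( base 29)3QA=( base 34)2SN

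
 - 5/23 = -1 + 18/23 = - 0.22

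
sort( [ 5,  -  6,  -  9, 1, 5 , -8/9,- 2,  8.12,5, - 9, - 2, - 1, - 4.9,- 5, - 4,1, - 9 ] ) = [ - 9 , - 9, - 9, - 6 , - 5,-4.9  ,- 4,-2 , - 2,  -  1 , - 8/9,1, 1, 5, 5,5, 8.12]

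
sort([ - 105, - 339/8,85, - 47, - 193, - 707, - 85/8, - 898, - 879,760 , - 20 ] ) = [ - 898, - 879, - 707, -193, - 105, - 47,-339/8, - 20, - 85/8,85,  760]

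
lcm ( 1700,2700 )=45900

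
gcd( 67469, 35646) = 1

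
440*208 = 91520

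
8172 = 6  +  8166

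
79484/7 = 79484/7 = 11354.86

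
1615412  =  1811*892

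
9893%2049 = 1697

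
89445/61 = 89445/61 = 1466.31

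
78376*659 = 51649784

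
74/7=10 + 4/7 = 10.57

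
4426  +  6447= 10873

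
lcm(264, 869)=20856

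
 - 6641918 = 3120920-9762838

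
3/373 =3/373 = 0.01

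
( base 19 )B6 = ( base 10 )215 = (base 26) 87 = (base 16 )d7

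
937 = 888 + 49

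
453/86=5 + 23/86 = 5.27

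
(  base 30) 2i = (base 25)33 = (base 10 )78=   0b1001110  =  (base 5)303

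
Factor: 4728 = 2^3*3^1*197^1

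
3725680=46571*80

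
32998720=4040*8168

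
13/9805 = 13/9805 = 0.00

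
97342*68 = 6619256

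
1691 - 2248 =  - 557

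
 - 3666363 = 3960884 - 7627247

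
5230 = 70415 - 65185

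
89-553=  - 464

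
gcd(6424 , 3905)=11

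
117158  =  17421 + 99737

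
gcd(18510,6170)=6170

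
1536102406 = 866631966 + 669470440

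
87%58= 29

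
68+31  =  99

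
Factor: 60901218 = 2^1*3^2*7^2*29^1*2381^1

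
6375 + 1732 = 8107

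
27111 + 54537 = 81648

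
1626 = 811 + 815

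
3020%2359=661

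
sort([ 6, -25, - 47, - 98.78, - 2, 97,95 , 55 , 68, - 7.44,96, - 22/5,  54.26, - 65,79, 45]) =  [-98.78,- 65, - 47, - 25,  -  7.44, - 22/5,- 2,6,45, 54.26,55,68,79, 95,  96,97]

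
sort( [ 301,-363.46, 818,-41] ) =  [  -  363.46,- 41, 301,818 ] 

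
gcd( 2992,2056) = 8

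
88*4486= 394768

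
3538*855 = 3024990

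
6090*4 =24360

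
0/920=0 = 0.00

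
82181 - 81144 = 1037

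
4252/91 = 4252/91 = 46.73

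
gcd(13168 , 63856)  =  16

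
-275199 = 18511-293710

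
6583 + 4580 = 11163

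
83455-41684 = 41771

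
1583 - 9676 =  - 8093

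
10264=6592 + 3672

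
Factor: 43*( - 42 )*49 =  -88494 = -2^1*3^1*7^3*43^1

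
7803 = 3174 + 4629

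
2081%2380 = 2081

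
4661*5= 23305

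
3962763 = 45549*87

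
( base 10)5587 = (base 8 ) 12723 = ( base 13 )270a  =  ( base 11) 421a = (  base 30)667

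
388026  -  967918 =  - 579892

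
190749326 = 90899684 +99849642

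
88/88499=88/88499= 0.00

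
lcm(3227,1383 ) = 9681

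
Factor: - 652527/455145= - 217509/151715  =  - 3^1*5^( - 1)*19^( - 1)*1597^ ( - 1 )*72503^1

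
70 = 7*10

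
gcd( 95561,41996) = 1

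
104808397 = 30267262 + 74541135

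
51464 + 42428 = 93892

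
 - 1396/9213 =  - 1396/9213= -  0.15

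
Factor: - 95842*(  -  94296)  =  2^4*3^1*173^1*277^1  *  3929^1 = 9037517232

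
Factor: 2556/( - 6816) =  - 3/8=-2^( - 3)*3^1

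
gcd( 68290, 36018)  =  2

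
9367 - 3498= 5869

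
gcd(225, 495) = 45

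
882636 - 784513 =98123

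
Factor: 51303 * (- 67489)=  -3462388167 = - 3^1 * 7^2*349^1*67489^1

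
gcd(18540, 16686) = 1854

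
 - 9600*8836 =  - 84825600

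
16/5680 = 1/355 = 0.00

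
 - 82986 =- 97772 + 14786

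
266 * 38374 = 10207484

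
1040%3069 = 1040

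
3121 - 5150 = -2029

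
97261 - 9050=88211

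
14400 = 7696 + 6704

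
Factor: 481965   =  3^1*5^1*11^1*23^1*127^1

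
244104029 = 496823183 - 252719154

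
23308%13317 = 9991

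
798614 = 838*953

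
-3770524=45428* ( - 83)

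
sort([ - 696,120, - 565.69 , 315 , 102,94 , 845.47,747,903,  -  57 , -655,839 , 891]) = [-696, - 655, - 565.69 , - 57,  94, 102,  120, 315, 747,  839, 845.47, 891, 903 ] 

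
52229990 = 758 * 68905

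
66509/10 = 6650+ 9/10 = 6650.90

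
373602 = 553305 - 179703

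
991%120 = 31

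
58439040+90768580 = 149207620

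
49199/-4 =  - 49199/4 = -12299.75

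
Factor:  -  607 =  - 607^1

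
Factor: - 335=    - 5^1*67^1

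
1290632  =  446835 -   -  843797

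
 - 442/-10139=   442/10139 =0.04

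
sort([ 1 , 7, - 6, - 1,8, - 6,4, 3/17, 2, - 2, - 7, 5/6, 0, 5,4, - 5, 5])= [-7, - 6, - 6, - 5, - 2, - 1, 0, 3/17 , 5/6, 1, 2, 4,4,5,  5,  7, 8]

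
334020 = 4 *83505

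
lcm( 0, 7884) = 0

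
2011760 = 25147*80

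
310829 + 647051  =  957880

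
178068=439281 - 261213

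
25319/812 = 31+21/116 = 31.18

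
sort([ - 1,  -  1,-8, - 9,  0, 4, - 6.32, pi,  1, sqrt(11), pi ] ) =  [  -  9, - 8 , - 6.32, - 1, - 1,0, 1,pi, pi, sqrt( 11),4]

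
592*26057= 15425744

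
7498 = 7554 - 56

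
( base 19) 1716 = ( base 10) 9411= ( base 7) 36303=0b10010011000011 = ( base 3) 110220120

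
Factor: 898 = 2^1*449^1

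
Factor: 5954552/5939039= 2^3*19^ ( - 1)*167^1*4457^1*312581^( - 1)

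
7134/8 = 3567/4 = 891.75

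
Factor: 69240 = 2^3*3^1 *5^1*577^1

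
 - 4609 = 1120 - 5729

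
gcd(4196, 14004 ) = 4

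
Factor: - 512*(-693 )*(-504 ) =-2^12*3^4*  7^2*11^1 = - 178827264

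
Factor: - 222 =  - 2^1*3^1*37^1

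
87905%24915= 13160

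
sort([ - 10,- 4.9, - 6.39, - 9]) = [- 10,  -  9, - 6.39, - 4.9]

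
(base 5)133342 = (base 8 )12540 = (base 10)5472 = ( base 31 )5LG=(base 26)82c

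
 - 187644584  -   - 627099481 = 439454897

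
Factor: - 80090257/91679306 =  - 2^ ( - 1)*13^1*29^1*109^1* 1949^1*45839653^(-1 )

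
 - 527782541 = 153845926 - 681628467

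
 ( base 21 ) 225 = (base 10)929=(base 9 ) 1242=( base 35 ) qj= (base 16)3A1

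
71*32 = 2272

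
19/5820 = 19/5820 = 0.00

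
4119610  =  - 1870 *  ( - 2203 )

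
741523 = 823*901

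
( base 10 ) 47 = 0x2f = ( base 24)1n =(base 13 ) 38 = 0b101111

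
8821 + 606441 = 615262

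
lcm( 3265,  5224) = 26120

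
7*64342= 450394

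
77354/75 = 1031 + 29/75 =1031.39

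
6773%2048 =629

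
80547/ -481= - 168 + 261/481 =- 167.46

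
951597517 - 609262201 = 342335316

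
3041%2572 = 469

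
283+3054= 3337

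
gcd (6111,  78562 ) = 1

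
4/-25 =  - 1 +21/25 = - 0.16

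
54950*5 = 274750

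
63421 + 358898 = 422319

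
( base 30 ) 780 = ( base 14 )2552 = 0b1100110001100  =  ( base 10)6540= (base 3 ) 22222020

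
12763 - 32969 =-20206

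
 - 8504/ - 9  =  8504/9 = 944.89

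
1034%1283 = 1034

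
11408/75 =11408/75=   152.11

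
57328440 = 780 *73498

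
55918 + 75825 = 131743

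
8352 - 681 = 7671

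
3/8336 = 3/8336 = 0.00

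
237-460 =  - 223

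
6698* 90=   602820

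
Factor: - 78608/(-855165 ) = 2^4*3^( - 1)*5^( - 1)*17^3*47^(-1)*1213^( - 1) 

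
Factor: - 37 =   -  37^1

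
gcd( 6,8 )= 2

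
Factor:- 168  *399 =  - 2^3*3^2*7^2*19^1 =- 67032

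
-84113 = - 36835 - 47278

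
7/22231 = 7/22231 = 0.00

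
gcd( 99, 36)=9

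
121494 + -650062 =  -  528568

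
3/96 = 1/32 = 0.03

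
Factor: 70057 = 13^1 * 17^1*317^1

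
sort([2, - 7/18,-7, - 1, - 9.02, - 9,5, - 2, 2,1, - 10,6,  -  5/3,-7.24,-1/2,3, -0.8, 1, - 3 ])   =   [ - 10, - 9.02, - 9, - 7.24, - 7  , - 3, - 2,-5/3,-1, -0.8,  -  1/2, - 7/18 , 1,1,2, 2,3, 5, 6]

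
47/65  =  47/65 = 0.72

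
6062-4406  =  1656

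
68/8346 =34/4173  =  0.01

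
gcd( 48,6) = 6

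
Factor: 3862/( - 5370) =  - 3^( - 1)*5^( - 1 )*179^( - 1)*1931^1 = - 1931/2685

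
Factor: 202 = 2^1*101^1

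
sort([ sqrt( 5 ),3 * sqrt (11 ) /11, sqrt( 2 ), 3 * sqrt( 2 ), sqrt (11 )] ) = [3 * sqrt(11)/11,sqrt( 2 ),sqrt( 5 ), sqrt( 11 ),3 * sqrt( 2)]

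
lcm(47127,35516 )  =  2450604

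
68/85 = 4/5= 0.80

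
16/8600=2/1075 = 0.00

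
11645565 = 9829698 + 1815867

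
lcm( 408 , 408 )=408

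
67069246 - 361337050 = -294267804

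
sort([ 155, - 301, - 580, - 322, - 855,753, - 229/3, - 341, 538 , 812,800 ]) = [ - 855, - 580,-341, - 322, - 301, - 229/3, 155 , 538, 753, 800, 812 ] 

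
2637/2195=1+442/2195 = 1.20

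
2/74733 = 2/74733= 0.00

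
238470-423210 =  - 184740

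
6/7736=3/3868 = 0.00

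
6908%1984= 956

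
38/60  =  19/30 = 0.63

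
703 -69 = 634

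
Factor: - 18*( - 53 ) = 2^1*3^2*53^1 = 954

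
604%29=24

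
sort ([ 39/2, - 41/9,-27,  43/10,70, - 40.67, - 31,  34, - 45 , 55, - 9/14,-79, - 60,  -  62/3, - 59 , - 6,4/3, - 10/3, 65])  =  [  -  79, - 60, - 59, - 45, -40.67,-31 , - 27, - 62/3 , - 6, - 41/9, - 10/3,- 9/14, 4/3, 43/10 , 39/2, 34 , 55,  65 , 70 ]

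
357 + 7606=7963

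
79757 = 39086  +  40671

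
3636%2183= 1453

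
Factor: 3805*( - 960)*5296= - 19345228800  =  - 2^10 * 3^1*5^2*331^1*761^1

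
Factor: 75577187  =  7^1*43^1*  251087^1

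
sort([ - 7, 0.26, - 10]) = [-10, - 7,0.26]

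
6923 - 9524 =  - 2601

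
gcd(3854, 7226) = 2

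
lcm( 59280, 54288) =5157360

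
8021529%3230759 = 1560011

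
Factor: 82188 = 2^2*3^3 *761^1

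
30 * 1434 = 43020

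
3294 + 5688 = 8982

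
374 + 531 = 905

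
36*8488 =305568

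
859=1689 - 830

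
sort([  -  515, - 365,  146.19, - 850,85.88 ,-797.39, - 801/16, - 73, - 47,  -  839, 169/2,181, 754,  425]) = [ - 850 , - 839,  -  797.39, - 515, - 365,- 73,-801/16, - 47,169/2, 85.88,146.19,181, 425, 754 ]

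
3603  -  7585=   -  3982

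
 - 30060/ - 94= 319 + 37/47 = 319.79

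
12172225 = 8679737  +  3492488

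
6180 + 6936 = 13116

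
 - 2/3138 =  - 1/1569 = - 0.00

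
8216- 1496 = 6720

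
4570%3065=1505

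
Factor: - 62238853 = -17^1*277^1 * 13217^1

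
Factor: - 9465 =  - 3^1 * 5^1*631^1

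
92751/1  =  92751 =92751.00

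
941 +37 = 978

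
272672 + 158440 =431112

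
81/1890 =3/70 = 0.04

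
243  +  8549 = 8792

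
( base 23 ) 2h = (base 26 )2b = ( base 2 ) 111111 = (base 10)63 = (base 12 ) 53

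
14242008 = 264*53947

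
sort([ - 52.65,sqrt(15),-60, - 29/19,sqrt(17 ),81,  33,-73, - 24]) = [-73, - 60, - 52.65, - 24, -29/19,sqrt ( 15 ) , sqrt (17), 33 , 81]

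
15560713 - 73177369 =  - 57616656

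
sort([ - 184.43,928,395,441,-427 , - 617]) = [ - 617, - 427, - 184.43,395,441,928 ]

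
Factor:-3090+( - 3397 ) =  - 13^1*499^1= - 6487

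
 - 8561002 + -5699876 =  - 14260878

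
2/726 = 1/363 = 0.00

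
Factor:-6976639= - 881^1*7919^1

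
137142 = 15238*9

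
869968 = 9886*88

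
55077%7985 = 7167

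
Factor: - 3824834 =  - 2^1*13^1*157^1 * 937^1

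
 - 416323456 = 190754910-607078366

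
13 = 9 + 4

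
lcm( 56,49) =392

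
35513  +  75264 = 110777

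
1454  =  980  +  474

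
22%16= 6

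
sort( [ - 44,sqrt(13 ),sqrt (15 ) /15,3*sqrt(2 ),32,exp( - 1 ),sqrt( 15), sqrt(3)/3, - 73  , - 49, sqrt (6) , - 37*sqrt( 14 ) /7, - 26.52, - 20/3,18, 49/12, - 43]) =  [-73, -49,  -  44, - 43, - 26.52 , - 37 * sqrt( 14 )/7, - 20/3,sqrt( 15)/15 , exp(-1 ),sqrt(3 )/3,sqrt( 6 ) , sqrt( 13),  sqrt( 15) , 49/12, 3*sqrt(2 ), 18,  32]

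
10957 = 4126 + 6831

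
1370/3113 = 1370/3113 = 0.44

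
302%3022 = 302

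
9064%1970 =1184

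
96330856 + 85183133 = 181513989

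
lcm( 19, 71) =1349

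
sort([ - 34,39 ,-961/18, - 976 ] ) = [ - 976,-961/18, - 34,39] 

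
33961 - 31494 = 2467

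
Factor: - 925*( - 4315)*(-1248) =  - 2^5 *3^1 *5^3*13^1*37^1*863^1= - 4981236000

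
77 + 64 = 141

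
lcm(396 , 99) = 396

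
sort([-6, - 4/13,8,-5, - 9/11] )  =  [-6, - 5, - 9/11, - 4/13,8] 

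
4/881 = 4/881= 0.00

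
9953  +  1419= 11372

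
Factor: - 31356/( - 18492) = 3^1*13^1*23^( - 1 )  =  39/23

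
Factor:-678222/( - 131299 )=2^1*3^2 * 7^(- 1)*41^1*919^1*18757^( - 1 ) 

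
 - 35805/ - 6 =11935/2  =  5967.50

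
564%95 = 89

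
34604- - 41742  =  76346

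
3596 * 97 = 348812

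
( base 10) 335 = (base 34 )9t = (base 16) 14f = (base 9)412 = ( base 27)cb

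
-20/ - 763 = 20/763 = 0.03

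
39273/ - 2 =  - 19637 + 1/2 = - 19636.50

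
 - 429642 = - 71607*6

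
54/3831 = 18/1277 = 0.01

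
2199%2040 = 159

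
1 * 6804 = 6804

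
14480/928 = 905/58 = 15.60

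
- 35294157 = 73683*(- 479 ) 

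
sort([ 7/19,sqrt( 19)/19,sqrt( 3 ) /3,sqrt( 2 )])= [sqrt( 19 )/19, 7/19, sqrt( 3 )/3,sqrt( 2)] 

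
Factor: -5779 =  -5779^1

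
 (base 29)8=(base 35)8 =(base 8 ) 10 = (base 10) 8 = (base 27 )8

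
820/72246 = 410/36123  =  0.01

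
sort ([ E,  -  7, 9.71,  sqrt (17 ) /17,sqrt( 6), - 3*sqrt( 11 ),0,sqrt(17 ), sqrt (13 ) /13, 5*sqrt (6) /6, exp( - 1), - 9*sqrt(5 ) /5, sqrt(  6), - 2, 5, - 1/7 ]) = [ - 3* sqrt(11 ), - 7,-9* sqrt( 5 )/5,  -  2,- 1/7, 0, sqrt( 17)/17, sqrt(13)/13, exp( - 1),  5*sqrt( 6)/6,sqrt( 6),sqrt ( 6),E , sqrt( 17),5, 9.71 ]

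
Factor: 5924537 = 5924537^1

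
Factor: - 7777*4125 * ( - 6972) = 2^2*3^2*5^3*7^2*11^2 * 83^1*101^1 = 223662631500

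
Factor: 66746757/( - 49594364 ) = - 2^ ( - 2 ) * 3^1 * 7^1 * 11^1*288947^1 * 12398591^ ( - 1 ) 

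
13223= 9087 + 4136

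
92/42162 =46/21081 = 0.00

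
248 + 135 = 383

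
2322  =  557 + 1765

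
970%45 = 25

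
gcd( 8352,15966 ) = 18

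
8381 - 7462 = 919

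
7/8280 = 7/8280 = 0.00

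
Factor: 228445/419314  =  535/982 = 2^( - 1)*5^1*107^1*491^ ( - 1 )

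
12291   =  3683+8608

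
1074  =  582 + 492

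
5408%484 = 84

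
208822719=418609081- 209786362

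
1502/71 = 21 + 11/71 = 21.15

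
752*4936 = 3711872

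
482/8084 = 241/4042 = 0.06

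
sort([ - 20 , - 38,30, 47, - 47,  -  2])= [ - 47, - 38, - 20, - 2  ,  30,47]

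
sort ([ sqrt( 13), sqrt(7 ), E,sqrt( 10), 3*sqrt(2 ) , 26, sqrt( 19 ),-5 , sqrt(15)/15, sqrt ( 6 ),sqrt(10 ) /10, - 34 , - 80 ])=[-80, - 34, - 5,sqrt( 15)/15, sqrt (10 ) /10, sqrt( 6), sqrt( 7) , E,sqrt( 10) , sqrt (13),3*sqrt( 2) , sqrt (19), 26] 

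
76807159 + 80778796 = 157585955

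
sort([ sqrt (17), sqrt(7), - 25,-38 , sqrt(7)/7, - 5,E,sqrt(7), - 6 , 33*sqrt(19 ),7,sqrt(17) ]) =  [ - 38,  -  25,- 6, - 5 , sqrt( 7) /7,sqrt (7 ), sqrt(7), E,sqrt( 17 ), sqrt(17 ), 7 , 33*sqrt (19 ) ] 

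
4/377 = 4/377 = 0.01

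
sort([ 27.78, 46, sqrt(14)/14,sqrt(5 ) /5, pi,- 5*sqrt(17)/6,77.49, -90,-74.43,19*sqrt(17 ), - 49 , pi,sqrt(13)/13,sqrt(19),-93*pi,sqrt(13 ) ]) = [ - 93*pi, - 90 , - 74.43, - 49, - 5* sqrt(17)/6,sqrt(14)/14,sqrt( 13) /13,sqrt( 5)/5,pi,  pi,sqrt( 13),sqrt( 19 ) , 27.78,46 , 77.49, 19*sqrt(17)] 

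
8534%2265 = 1739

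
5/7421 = 5/7421 =0.00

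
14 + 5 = 19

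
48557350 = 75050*647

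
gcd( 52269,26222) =7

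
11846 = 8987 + 2859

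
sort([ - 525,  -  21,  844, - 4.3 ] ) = [-525,  -  21,-4.3, 844 ] 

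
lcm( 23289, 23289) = 23289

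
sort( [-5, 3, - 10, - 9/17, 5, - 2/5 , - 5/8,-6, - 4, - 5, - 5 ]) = [-10,-6,-5, - 5, - 5,  -  4,  -  5/8, - 9/17, - 2/5 , 3,5]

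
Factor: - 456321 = - 3^1*37^1*4111^1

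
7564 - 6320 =1244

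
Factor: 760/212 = 190/53=2^1 * 5^1 * 19^1*53^(  -  1) 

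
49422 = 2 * 24711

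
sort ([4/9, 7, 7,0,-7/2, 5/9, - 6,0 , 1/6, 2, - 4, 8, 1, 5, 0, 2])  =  [ - 6, - 4,-7/2, 0 , 0, 0,1/6, 4/9, 5/9, 1,2, 2,5, 7, 7,8]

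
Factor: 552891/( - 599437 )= -879/953=- 3^1*293^1*953^(  -  1 )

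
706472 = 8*88309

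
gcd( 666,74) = 74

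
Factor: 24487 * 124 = 3036388= 2^2*31^1*47^1 *521^1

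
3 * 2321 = 6963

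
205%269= 205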